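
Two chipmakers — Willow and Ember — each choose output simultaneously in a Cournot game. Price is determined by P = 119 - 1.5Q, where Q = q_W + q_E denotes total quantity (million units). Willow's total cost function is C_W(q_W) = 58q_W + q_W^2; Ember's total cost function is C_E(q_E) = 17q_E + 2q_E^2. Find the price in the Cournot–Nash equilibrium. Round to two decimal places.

Willow's profit: π_W = (119 - 1.5Q)q_W - (58q_W + q_W²). Setting ∂π_W/∂q_W = 0: 61 - 5q_W - (3/2)(q_E) = 0.
Ember's first-order condition: 102 - 7q_E - (3/2)(q_W) = 0.
Best responses: q_W = (61 - (3/2)q_E)/5, q_E = (102 - (3/2)q_W)/7.
Substituting one into the other gives q_W = 1096/131 and q_E = 1674/131.
Total output Q = 21.1450, so price P = 119 - (3/2)·21.1450 = 87.2824.

87.28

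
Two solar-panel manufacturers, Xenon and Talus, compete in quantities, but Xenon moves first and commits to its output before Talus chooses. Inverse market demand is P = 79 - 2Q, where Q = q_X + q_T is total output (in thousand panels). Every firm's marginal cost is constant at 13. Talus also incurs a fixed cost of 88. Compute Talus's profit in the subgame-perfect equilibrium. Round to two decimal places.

Solve by backward induction. Given q_X, the follower Talus maximises π_T = (79 - 2q_X - 2q_T)q_T - 13q_T.
Follower FOC: 66 - 2q_X - 4q_T = 0, so q_T(q_X) = (66 - 2q_X)/4.
Xenon substitutes q_T(q_X) into its own profit: π_X = q_X(79 - 2q_X - (66 - 2q_X)/2) - 13q_X = (46 - q_X)q_X - 13q_X.
Maximising: ∂π_X/∂q_X = 33 - 2q_X = 0, giving q_X = 33/2.
Then q_T = (66 - 2·(33/2))/4 = 33/4.
Price P = 79 - 2·(99/4) = 59/2.
Talus's profit: (59/2 - 13)·(33/4) - 88 = 385/8.

48.13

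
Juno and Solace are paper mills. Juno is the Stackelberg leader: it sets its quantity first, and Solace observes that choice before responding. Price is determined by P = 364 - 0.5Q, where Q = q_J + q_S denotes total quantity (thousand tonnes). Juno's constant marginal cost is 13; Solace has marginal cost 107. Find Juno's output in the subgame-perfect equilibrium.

445

Solve by backward induction. Given q_J, the follower Solace maximises π_S = (364 - (1/2)q_J - (1/2)q_S)q_S - 107q_S.
Setting the follower's marginal profit to zero, 257 - (1/2)q_J - q_S = 0, i.e. q_S = (257 - (1/2)q_J).
Juno substitutes q_S(q_J) into its own profit: π_J = q_J(364 - (1/2)q_J - (257 - (1/2)q_J)/2) - 13q_J = (471/2 - (1/4)q_J)q_J - 13q_J.
Leader FOC: 445/2 - (1/2)q_J = 0, so q_J = 445.
Then q_S = (257 - (1/2)·445) = 69/2.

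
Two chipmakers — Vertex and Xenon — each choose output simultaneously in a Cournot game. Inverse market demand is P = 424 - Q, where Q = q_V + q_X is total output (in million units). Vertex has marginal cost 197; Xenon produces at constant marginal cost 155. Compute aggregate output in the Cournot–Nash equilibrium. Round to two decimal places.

Vertex's profit: π_V = (424 - Q)q_V - (197q_V). Setting ∂π_V/∂q_V = 0: 227 - 2q_V - (q_X) = 0.
Xenon's profit: π_X = (424 - Q)q_X - (155q_X). Setting ∂π_X/∂q_X = 0: 269 - 2q_X - (q_V) = 0.
Rearranging gives the reaction functions q_V = (227 - q_X)/2 and q_X = (269 - q_V)/2.
Substituting one into the other gives q_V = 185/3 and q_X = 311/3.
Total output Q = 185/3 + 311/3 = 496/3.

165.33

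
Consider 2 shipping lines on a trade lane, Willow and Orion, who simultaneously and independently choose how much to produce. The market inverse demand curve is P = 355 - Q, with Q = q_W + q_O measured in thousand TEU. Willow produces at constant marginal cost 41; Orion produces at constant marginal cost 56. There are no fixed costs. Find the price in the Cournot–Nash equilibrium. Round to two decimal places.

Willow's profit: π_W = (355 - Q)q_W - (41q_W). Setting ∂π_W/∂q_W = 0: 314 - 2q_W - (q_O) = 0.
Orion's profit: π_O = (355 - Q)q_O - (56q_O). Setting ∂π_O/∂q_O = 0: 299 - 2q_O - (q_W) = 0.
Best responses: q_W = (314 - q_O)/2, q_O = (299 - q_W)/2.
Substituting one into the other gives q_W = 329/3 and q_O = 284/3.
Total output Q = 613/3, so price P = 355 - 613/3 = 452/3.

150.67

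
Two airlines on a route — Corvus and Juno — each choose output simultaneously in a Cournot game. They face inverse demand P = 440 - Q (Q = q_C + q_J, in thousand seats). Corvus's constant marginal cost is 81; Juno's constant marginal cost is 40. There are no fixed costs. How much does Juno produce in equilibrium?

Corvus's profit: π_C = (440 - Q)q_C - (81q_C). Setting ∂π_C/∂q_C = 0: 359 - 2q_C - (q_J) = 0.
Juno's profit: π_J = (440 - Q)q_J - (40q_J). Setting ∂π_J/∂q_J = 0: 400 - 2q_J - (q_C) = 0.
Best responses: q_C = (359 - q_J)/2, q_J = (400 - q_C)/2.
Substituting one into the other gives q_C = 106 and q_J = 147.

147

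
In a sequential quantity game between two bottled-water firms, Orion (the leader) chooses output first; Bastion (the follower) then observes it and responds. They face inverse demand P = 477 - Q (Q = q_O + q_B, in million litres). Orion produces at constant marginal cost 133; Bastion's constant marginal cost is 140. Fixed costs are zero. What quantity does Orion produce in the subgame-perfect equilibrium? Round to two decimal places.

175.50

The follower Bastion best-responds to any q_O: π_B = (477 - Q)q_B - 140q_B.
∂π_B/∂q_B = 337 - q_O - 2q_B = 0 gives the reaction function q_B = (337 - q_O)/2.
Orion substitutes q_B(q_O) into its own profit: π_O = q_O(477 - q_O - (337 - q_O)/2) - 133q_O = (617/2 - (1/2)q_O)q_O - 133q_O.
Leader FOC: 351/2 - q_O = 0, so q_O = 351/2.
Then q_B = (337 - 351/2)/2 = 323/4.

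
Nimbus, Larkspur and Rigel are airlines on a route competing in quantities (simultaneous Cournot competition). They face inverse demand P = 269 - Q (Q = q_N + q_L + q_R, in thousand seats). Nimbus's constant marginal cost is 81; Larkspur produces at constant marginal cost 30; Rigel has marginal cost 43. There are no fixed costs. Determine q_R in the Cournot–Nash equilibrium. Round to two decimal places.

62.75

Nimbus's profit: π_N = (269 - Q)q_N - (81q_N). Setting ∂π_N/∂q_N = 0: 188 - 2q_N - (q_L + q_R) = 0.
Larkspur's first-order condition: 239 - 2q_L - (q_N + q_R) = 0.
Rigel's first-order condition: 226 - 2q_R - (q_N + q_L) = 0.
Adding the 3 first-order conditions: 653 − 4Q = 0, so Q = 653/4.
Back-substituting: q_N = (188 − 653/4) = 99/4, q_L = (239 − 653/4) = 303/4, q_R = (226 − 653/4) = 251/4.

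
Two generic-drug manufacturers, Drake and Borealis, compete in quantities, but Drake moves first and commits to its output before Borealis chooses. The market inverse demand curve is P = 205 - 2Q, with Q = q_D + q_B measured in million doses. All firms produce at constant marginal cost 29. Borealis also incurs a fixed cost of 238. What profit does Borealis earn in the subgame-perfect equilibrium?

730

Solve by backward induction. Given q_D, the follower Borealis maximises π_B = (205 - 2q_D - 2q_B)q_B - 29q_B.
∂π_B/∂q_B = 176 - 2q_D - 4q_B = 0 gives the reaction function q_B = (176 - 2q_D)/4.
Drake substitutes q_B(q_D) into its own profit: π_D = q_D(205 - 2q_D - (176 - 2q_D)/2) - 29q_D = (117 - q_D)q_D - 29q_D.
The leader's first-order condition 88 - 2q_D = 0 yields q_D = 44.
Then q_B = (176 - 2·44)/4 = 22.
Price P = 205 - 2·66 = 73.
Borealis's profit: (73 - 29)·22 - 238 = 730.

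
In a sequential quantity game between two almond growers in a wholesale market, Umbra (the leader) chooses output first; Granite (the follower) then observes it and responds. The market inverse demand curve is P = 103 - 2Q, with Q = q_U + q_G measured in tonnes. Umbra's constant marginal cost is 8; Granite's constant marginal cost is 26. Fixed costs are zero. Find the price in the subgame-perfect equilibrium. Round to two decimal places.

36.25

Solve by backward induction. Given q_U, the follower Granite maximises π_G = (103 - 2q_U - 2q_G)q_G - 26q_G.
Setting the follower's marginal profit to zero, 77 - 2q_U - 4q_G = 0, i.e. q_G = (77 - 2q_U)/4.
The leader anticipates this reaction. Substituting into P = 103 - 2Q gives P = 129/2 - q_U, so π_U = (129/2 - q_U)q_U - 8q_U.
The leader's first-order condition 113/2 - 2q_U = 0 yields q_U = 113/4.
Then q_G = (77 - 2·(113/4))/4 = 41/8.
Total output Q = 267/8, so price P = 103 - 2·(267/8) = 145/4.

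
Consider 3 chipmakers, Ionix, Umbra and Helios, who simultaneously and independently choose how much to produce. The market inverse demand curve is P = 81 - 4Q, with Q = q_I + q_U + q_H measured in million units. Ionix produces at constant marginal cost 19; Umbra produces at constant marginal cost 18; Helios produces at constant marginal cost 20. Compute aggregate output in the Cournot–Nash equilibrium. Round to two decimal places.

11.63

Ionix's profit: π_I = (81 - 4Q)q_I - (19q_I). Setting ∂π_I/∂q_I = 0: 62 - 8q_I - 4(q_U + q_H) = 0.
Umbra's profit: π_U = (81 - 4Q)q_U - (18q_U). Setting ∂π_U/∂q_U = 0: 63 - 8q_U - 4(q_I + q_H) = 0.
Helios's profit: π_H = (81 - 4Q)q_H - (20q_H). Setting ∂π_H/∂q_H = 0: 61 - 8q_H - 4(q_I + q_U) = 0.
Adding the 3 conditions: 186 − 8Q − 8Q = 0, i.e. Q = 93/8.
Back-substituting: q_I = (62 − 93/2)/4 = 31/8, q_U = (63 − 93/2)/4 = 33/8, q_H = (61 − 93/2)/4 = 29/8.
Total output Q = 31/8 + 33/8 + 29/8 = 93/8.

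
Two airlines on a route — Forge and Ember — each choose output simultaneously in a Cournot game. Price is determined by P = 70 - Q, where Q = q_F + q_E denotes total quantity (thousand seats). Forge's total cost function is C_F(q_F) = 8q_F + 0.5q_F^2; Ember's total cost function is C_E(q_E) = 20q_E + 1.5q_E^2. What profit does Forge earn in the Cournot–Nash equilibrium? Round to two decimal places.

517.35

Forge's profit: π_F = (70 - Q)q_F - (8q_F + (1/2)q_F²). Setting ∂π_F/∂q_F = 0: 62 - 3q_F - (q_E) = 0.
Ember's profit: π_E = (70 - Q)q_E - (20q_E + (3/2)q_E²). Setting ∂π_E/∂q_E = 0: 50 - 5q_E - (q_F) = 0.
Best responses: q_F = (62 - q_E)/3, q_E = (50 - q_F)/5.
Solving the pair: q_F = 130/7, q_E = 44/7.
Price P = 70 - 174/7 = 316/7.
Forge's profit: (316/7)·(130/7) - 8·(130/7) - (1/2)(130/7)² = 517.3469.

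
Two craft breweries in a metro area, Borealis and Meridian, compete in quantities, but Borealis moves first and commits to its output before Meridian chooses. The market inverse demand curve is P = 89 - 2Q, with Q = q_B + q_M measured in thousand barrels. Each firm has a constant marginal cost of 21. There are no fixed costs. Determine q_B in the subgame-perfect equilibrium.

Solve by backward induction. Given q_B, the follower Meridian maximises π_M = (89 - 2q_B - 2q_M)q_M - 21q_M.
Setting the follower's marginal profit to zero, 68 - 2q_B - 4q_M = 0, i.e. q_M = (68 - 2q_B)/4.
Borealis substitutes q_M(q_B) into its own profit: π_B = q_B(89 - 2q_B - (68 - 2q_B)/2) - 21q_B = (55 - q_B)q_B - 21q_B.
Leader FOC: 34 - 2q_B = 0, so q_B = 17.
Then q_M = (68 - 2·17)/4 = 17/2.

17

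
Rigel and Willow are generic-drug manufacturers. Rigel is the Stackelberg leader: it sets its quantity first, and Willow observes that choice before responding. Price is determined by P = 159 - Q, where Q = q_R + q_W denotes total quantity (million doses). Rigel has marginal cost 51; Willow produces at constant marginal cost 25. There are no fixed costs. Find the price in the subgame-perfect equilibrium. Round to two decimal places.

Solve by backward induction. Given q_R, the follower Willow maximises π_W = (159 - q_R - q_W)q_W - 25q_W.
Setting the follower's marginal profit to zero, 134 - q_R - 2q_W = 0, i.e. q_W = (134 - q_R)/2.
The leader anticipates this reaction. Substituting into P = 159 - Q gives P = 92 - (1/2)q_R, so π_R = (92 - (1/2)q_R)q_R - 51q_R.
The leader's first-order condition 41 - q_R = 0 yields q_R = 41.
Then q_W = (134 - 41)/2 = 93/2.
Total output Q = 175/2, so price P = 159 - 175/2 = 143/2.

71.50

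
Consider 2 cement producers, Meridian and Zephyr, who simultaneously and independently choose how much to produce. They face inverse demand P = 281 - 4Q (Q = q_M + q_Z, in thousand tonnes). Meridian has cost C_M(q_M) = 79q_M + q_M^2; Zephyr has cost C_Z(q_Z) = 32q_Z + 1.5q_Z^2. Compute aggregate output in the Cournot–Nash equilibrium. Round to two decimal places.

30.94

Meridian's profit: π_M = (281 - 4Q)q_M - (79q_M + q_M²). Setting ∂π_M/∂q_M = 0: 202 - 10q_M - 4(q_Z) = 0.
Zephyr's profit: π_Z = (281 - 4Q)q_Z - (32q_Z + (3/2)q_Z²). Setting ∂π_Z/∂q_Z = 0: 249 - 11q_Z - 4(q_M) = 0.
So q_M = (202 - 4q_Z)/10 and q_Z = (249 - 4q_M)/11.
Solving the pair: q_M = 613/47, q_Z = 841/47.
Total output Q = 613/47 + 841/47 = 1454/47.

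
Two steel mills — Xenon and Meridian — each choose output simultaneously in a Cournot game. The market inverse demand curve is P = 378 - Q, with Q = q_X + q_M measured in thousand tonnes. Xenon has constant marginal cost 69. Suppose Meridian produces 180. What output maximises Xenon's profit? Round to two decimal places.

64.50

With the rival's output fixed at 180, Xenon's profit is π_X = (378 - 180 - q_X)q_X - (69q_X) = (198 - q_X)q_X - (69q_X).
∂π_X/∂q_X = 129 - 2q_X = 0, so q_X = 129/2.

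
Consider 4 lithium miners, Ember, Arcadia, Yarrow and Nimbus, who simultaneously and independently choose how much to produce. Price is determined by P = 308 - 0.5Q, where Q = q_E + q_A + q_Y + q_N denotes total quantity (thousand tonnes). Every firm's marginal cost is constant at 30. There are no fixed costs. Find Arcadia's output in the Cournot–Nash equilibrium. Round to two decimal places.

111.20

Each firm earns π_i = (308 - 0.5Q)q_i - 30q_i.
Setting ∂π_i/∂q_i = 0 with rivals' quantities fixed: 278 - q_i - (1/2)·Σ_{j≠i} q_j = 0.
With identical firms every q_j equals q_i, so Σ_{j≠i} q_j = 3q_i and 278 = (5/2)q_i, giving q_i = 556/5.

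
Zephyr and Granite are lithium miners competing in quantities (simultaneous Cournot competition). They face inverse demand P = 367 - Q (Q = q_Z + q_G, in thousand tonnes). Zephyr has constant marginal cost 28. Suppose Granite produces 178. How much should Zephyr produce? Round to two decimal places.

With the rival's output fixed at 178, Zephyr's profit is π_Z = (367 - 178 - q_Z)q_Z - (28q_Z) = (189 - q_Z)q_Z - (28q_Z).
∂π_Z/∂q_Z = 161 - 2q_Z = 0, so q_Z = 161/2.

80.50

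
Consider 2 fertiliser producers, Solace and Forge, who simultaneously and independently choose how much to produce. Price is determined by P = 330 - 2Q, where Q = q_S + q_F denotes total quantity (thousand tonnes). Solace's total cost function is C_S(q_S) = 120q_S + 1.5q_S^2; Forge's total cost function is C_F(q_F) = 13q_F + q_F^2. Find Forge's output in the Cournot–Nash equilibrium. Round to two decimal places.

47.34

Solace's profit: π_S = (330 - 2Q)q_S - (120q_S + (3/2)q_S²). Setting ∂π_S/∂q_S = 0: 210 - 7q_S - 2(q_F) = 0.
Forge's first-order condition: 317 - 6q_F - 2(q_S) = 0.
Rearranging gives the reaction functions q_S = (210 - 2q_F)/7 and q_F = (317 - 2q_S)/6.
Solving the pair: q_S = 313/19, q_F = 1799/38.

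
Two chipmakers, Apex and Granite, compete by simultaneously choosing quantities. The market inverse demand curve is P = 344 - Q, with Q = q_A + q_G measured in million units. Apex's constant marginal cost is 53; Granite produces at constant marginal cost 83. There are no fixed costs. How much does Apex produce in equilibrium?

107

Apex's profit: π_A = (344 - Q)q_A - (53q_A). Setting ∂π_A/∂q_A = 0: 291 - 2q_A - (q_G) = 0.
Granite's profit: π_G = (344 - Q)q_G - (83q_G). Setting ∂π_G/∂q_G = 0: 261 - 2q_G - (q_A) = 0.
Rearranging gives the reaction functions q_A = (291 - q_G)/2 and q_G = (261 - q_A)/2.
Solving the pair: q_A = 107, q_G = 77.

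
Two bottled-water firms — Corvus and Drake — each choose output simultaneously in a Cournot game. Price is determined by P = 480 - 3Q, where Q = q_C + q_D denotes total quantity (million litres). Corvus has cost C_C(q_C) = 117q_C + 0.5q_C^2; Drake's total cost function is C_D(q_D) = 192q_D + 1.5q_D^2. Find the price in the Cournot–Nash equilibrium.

Corvus's profit: π_C = (480 - 3Q)q_C - (117q_C + (1/2)q_C²). Setting ∂π_C/∂q_C = 0: 363 - 7q_C - 3(q_D) = 0.
Drake's profit: π_D = (480 - 3Q)q_D - (192q_D + (3/2)q_D²). Setting ∂π_D/∂q_D = 0: 288 - 9q_D - 3(q_C) = 0.
So q_C = (363 - 3q_D)/7 and q_D = (288 - 3q_C)/9.
Substituting one into the other gives q_C = 89/2 and q_D = 103/6.
Total output Q = 185/3, so price P = 480 - 3·(185/3) = 295.

295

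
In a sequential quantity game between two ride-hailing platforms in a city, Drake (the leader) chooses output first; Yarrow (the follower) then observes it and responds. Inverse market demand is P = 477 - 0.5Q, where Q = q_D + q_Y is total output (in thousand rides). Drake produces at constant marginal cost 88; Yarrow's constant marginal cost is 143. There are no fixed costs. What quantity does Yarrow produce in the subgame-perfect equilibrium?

112

The follower Yarrow best-responds to any q_D: π_Y = (477 - 0.5Q)q_Y - 143q_Y.
Setting the follower's marginal profit to zero, 334 - (1/2)q_D - q_Y = 0, i.e. q_Y = (334 - (1/2)q_D).
Drake substitutes q_Y(q_D) into its own profit: π_D = q_D(477 - (1/2)q_D - (334 - (1/2)q_D)/2) - 88q_D = (310 - (1/4)q_D)q_D - 88q_D.
Maximising: ∂π_D/∂q_D = 222 - (1/2)q_D = 0, giving q_D = 444.
Then q_Y = (334 - (1/2)·444) = 112.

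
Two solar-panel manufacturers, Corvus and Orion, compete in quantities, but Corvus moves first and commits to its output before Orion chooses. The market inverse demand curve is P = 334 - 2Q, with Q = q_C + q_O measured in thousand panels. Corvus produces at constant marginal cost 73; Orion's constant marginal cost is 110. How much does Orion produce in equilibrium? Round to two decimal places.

Solve by backward induction. Given q_C, the follower Orion maximises π_O = (334 - 2q_C - 2q_O)q_O - 110q_O.
Follower FOC: 224 - 2q_C - 4q_O = 0, so q_O(q_C) = (224 - 2q_C)/4.
Corvus substitutes q_O(q_C) into its own profit: π_C = q_C(334 - 2q_C - (224 - 2q_C)/2) - 73q_C = (222 - q_C)q_C - 73q_C.
Leader FOC: 149 - 2q_C = 0, so q_C = 149/2.
Then q_O = (224 - 2·(149/2))/4 = 75/4.

18.75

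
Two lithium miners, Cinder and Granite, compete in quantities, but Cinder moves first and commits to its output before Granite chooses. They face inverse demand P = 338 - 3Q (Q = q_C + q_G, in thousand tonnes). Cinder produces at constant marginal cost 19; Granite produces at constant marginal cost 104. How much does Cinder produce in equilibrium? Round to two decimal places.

Solve by backward induction. Given q_C, the follower Granite maximises π_G = (338 - 3q_C - 3q_G)q_G - 104q_G.
∂π_G/∂q_G = 234 - 3q_C - 6q_G = 0 gives the reaction function q_G = (234 - 3q_C)/6.
The leader anticipates this reaction. Substituting into P = 338 - 3Q gives P = 221 - (3/2)q_C, so π_C = (221 - (3/2)q_C)q_C - 19q_C.
Maximising: ∂π_C/∂q_C = 202 - 3q_C = 0, giving q_C = 202/3.
Then q_G = (234 - 3·(202/3))/6 = 16/3.

67.33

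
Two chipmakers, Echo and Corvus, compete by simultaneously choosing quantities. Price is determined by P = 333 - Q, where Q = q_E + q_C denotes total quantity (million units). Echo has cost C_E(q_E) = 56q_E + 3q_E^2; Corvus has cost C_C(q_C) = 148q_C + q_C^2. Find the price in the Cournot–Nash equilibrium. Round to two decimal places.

Echo's profit: π_E = (333 - Q)q_E - (56q_E + 3q_E²). Setting ∂π_E/∂q_E = 0: 277 - 8q_E - (q_C) = 0.
Corvus's first-order condition: 185 - 4q_C - (q_E) = 0.
So q_E = (277 - q_C)/8 and q_C = (185 - q_E)/4.
Solving the pair: q_E = 923/31, q_C = 1203/31.
Total output Q = 68.5806, so price P = 333 - 68.5806 = 264.4194.

264.42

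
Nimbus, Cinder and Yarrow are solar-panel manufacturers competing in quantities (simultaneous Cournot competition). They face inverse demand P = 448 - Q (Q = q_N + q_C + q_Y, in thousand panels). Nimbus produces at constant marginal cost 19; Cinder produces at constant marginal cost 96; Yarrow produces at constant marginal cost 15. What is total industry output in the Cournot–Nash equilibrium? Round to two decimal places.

303.50

Nimbus's profit: π_N = (448 - Q)q_N - (19q_N). Setting ∂π_N/∂q_N = 0: 429 - 2q_N - (q_C + q_Y) = 0.
Cinder's profit: π_C = (448 - Q)q_C - (96q_C). Setting ∂π_C/∂q_C = 0: 352 - 2q_C - (q_N + q_Y) = 0.
Yarrow's profit: π_Y = (448 - Q)q_Y - (15q_Y). Setting ∂π_Y/∂q_Y = 0: 433 - 2q_Y - (q_N + q_C) = 0.
Summing all 3 equations gives 1214 − 4Q = 0, hence Q = 607/2.
Back-substituting: q_N = (429 − 607/2) = 251/2, q_C = (352 − 607/2) = 97/2, q_Y = (433 − 607/2) = 259/2.
Total output Q = 251/2 + 97/2 + 259/2 = 607/2.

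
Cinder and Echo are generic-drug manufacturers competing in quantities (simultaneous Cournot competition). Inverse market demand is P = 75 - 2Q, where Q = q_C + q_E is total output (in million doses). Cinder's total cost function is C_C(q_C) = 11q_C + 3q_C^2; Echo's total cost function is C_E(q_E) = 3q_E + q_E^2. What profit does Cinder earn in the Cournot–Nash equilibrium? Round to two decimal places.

91.84

Cinder's profit: π_C = (75 - 2Q)q_C - (11q_C + 3q_C²). Setting ∂π_C/∂q_C = 0: 64 - 10q_C - 2(q_E) = 0.
Echo's first-order condition: 72 - 6q_E - 2(q_C) = 0.
Rearranging gives the reaction functions q_C = (64 - 2q_E)/10 and q_E = (72 - 2q_C)/6.
Solving the pair: q_C = 30/7, q_E = 74/7.
Price P = 75 - 2·(104/7) = 317/7.
Cinder's profit: (317/7)·(30/7) - 11·(30/7) - 3(30/7)² = 91.8367.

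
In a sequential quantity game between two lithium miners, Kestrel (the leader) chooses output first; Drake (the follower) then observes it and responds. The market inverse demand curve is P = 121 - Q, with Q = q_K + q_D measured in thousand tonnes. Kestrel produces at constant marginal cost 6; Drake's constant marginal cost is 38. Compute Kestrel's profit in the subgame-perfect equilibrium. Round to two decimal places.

Solve by backward induction. Given q_K, the follower Drake maximises π_D = (121 - q_K - q_D)q_D - 38q_D.
Follower FOC: 83 - q_K - 2q_D = 0, so q_D(q_K) = (83 - q_K)/2.
Kestrel substitutes q_D(q_K) into its own profit: π_K = q_K(121 - q_K - (83 - q_K)/2) - 6q_K = (159/2 - (1/2)q_K)q_K - 6q_K.
The leader's first-order condition 147/2 - q_K = 0 yields q_K = 147/2.
Then q_D = (83 - 147/2)/2 = 19/4.
Price P = 121 - 313/4 = 171/4.
Kestrel's profit: (171/4 - 6)·(147/2) = 2701.1250.

2701.13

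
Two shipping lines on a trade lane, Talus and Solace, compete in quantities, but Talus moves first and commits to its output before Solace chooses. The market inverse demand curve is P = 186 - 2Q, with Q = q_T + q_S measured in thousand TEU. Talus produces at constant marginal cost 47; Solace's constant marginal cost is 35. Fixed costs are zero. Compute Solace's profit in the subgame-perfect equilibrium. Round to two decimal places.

957.03

The follower Solace best-responds to any q_T: π_S = (186 - 2Q)q_S - 35q_S.
Setting the follower's marginal profit to zero, 151 - 2q_T - 4q_S = 0, i.e. q_S = (151 - 2q_T)/4.
Talus substitutes q_S(q_T) into its own profit: π_T = q_T(186 - 2q_T - (151 - 2q_T)/2) - 47q_T = (221/2 - q_T)q_T - 47q_T.
Leader FOC: 127/2 - 2q_T = 0, so q_T = 127/4.
Then q_S = (151 - 2·(127/4))/4 = 175/8.
Price P = 186 - 2·(429/8) = 315/4.
Solace's profit: (315/4 - 35)·(175/8) = 957.0313.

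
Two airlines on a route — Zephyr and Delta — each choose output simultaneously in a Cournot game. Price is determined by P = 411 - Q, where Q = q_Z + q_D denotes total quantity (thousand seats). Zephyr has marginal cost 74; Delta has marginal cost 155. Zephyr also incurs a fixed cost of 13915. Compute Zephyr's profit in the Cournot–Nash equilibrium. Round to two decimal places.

Zephyr's profit: π_Z = (411 - Q)q_Z - (74q_Z). Setting ∂π_Z/∂q_Z = 0: 337 - 2q_Z - (q_D) = 0.
Delta's profit: π_D = (411 - Q)q_D - (155q_D). Setting ∂π_D/∂q_D = 0: 256 - 2q_D - (q_Z) = 0.
Rearranging gives the reaction functions q_Z = (337 - q_D)/2 and q_D = (256 - q_Z)/2.
Substituting one into the other gives q_Z = 418/3 and q_D = 175/3.
Price P = 411 - 593/3 = 640/3.
Zephyr's profit: (640/3 - 74)·(418/3) - 13915 = 5498.7778.

5498.78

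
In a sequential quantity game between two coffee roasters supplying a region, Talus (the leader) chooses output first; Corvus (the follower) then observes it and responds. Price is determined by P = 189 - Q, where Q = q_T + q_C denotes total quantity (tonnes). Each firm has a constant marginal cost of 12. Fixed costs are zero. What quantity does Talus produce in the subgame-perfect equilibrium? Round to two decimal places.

88.50

Solve by backward induction. Given q_T, the follower Corvus maximises π_C = (189 - q_T - q_C)q_C - 12q_C.
∂π_C/∂q_C = 177 - q_T - 2q_C = 0 gives the reaction function q_C = (177 - q_T)/2.
The leader anticipates this reaction. Substituting into P = 189 - Q gives P = 201/2 - (1/2)q_T, so π_T = (201/2 - (1/2)q_T)q_T - 12q_T.
The leader's first-order condition 177/2 - q_T = 0 yields q_T = 177/2.
Then q_C = (177 - 177/2)/2 = 177/4.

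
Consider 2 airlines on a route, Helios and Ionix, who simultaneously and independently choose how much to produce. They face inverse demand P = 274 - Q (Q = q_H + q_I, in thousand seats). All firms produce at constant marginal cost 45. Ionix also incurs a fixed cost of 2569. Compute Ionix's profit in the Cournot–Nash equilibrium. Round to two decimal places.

A representative firm's profit is π_i = q_i(274 - Q) - 45q_i.
Setting ∂π_i/∂q_i = 0 with rivals' quantities fixed: 229 - 2q_i - q_j = 0.
With identical firms every q_j equals q_i, so q_j = q_i and 229 = 3q_i, giving q_i = 229/3.
Price P = 274 - 458/3 = 364/3.
Ionix's profit: (364/3 - 45)·(229/3) - 2569 = 3257.7778.

3257.78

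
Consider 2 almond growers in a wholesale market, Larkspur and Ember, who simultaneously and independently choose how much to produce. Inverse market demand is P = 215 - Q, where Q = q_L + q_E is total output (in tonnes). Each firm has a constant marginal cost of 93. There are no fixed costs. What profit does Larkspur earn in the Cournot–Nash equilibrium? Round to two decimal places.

1653.78

A representative firm's profit is π_i = q_i(215 - Q) - 93q_i.
First-order condition (treating rivals' output as given): 122 - 2q_i - q_j = 0.
With identical firms every q_j equals q_i, so q_j = q_i and 122 = 3q_i, giving q_i = 122/3.
Price P = 215 - 244/3 = 401/3.
Larkspur's profit: (401/3 - 93)·(122/3) = 1653.7778.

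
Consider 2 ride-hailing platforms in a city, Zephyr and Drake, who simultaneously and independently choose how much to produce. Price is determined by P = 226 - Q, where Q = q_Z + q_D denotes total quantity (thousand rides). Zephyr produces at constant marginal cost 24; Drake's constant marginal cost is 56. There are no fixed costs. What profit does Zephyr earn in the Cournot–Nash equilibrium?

6084

Zephyr's profit: π_Z = (226 - Q)q_Z - (24q_Z). Setting ∂π_Z/∂q_Z = 0: 202 - 2q_Z - (q_D) = 0.
Drake's profit: π_D = (226 - Q)q_D - (56q_D). Setting ∂π_D/∂q_D = 0: 170 - 2q_D - (q_Z) = 0.
Best responses: q_Z = (202 - q_D)/2, q_D = (170 - q_Z)/2.
Substituting one into the other gives q_Z = 78 and q_D = 46.
Price P = 226 - 124 = 102.
Zephyr's profit: (102 - 24)·78 = 6084.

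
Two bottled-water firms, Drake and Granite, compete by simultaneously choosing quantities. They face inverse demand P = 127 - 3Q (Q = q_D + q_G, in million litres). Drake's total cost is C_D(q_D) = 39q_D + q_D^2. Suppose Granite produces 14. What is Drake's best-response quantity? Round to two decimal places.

5.75

With the rival's output fixed at 14, Drake's profit is π_D = (127 - 3·14 - 3q_D)q_D - (39q_D + q_D²) = (85 - 3q_D)q_D - (39q_D + q_D²).
∂π_D/∂q_D = 46 - 8q_D = 0, so q_D = 23/4.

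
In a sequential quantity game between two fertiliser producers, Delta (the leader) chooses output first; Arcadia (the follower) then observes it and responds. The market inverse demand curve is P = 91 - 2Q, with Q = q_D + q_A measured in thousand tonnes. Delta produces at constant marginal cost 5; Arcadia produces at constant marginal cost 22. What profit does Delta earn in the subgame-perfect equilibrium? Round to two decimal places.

663.06

Solve by backward induction. Given q_D, the follower Arcadia maximises π_A = (91 - 2q_D - 2q_A)q_A - 22q_A.
Setting the follower's marginal profit to zero, 69 - 2q_D - 4q_A = 0, i.e. q_A = (69 - 2q_D)/4.
The leader anticipates this reaction. Substituting into P = 91 - 2Q gives P = 113/2 - q_D, so π_D = (113/2 - q_D)q_D - 5q_D.
Maximising: ∂π_D/∂q_D = 103/2 - 2q_D = 0, giving q_D = 103/4.
Then q_A = (69 - 2·(103/4))/4 = 35/8.
Price P = 91 - 2·(241/8) = 123/4.
Delta's profit: (123/4 - 5)·(103/4) = 663.0625.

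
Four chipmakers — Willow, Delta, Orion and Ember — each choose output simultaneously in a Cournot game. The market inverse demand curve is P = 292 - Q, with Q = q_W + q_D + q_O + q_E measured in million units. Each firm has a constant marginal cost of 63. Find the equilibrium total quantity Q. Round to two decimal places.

183.20

A representative firm's profit is π_i = q_i(292 - Q) - 63q_i.
Setting ∂π_i/∂q_i = 0 with rivals' quantities fixed: 229 - 2q_i - Σ_{j≠i} q_j = 0.
By symmetry each firm produces the same amount; substituting Σ_{j≠i} q_j = 3q_i yields q_i = 229/5.
Total output Q = 229/5 + 229/5 + 229/5 + 229/5 = 916/5.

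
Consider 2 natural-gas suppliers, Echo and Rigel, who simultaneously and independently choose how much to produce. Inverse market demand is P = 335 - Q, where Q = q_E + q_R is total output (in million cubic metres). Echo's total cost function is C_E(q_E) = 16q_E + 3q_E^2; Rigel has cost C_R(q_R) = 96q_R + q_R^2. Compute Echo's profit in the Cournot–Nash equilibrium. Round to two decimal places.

Echo's profit: π_E = (335 - Q)q_E - (16q_E + 3q_E²). Setting ∂π_E/∂q_E = 0: 319 - 8q_E - (q_R) = 0.
Rigel's profit: π_R = (335 - Q)q_R - (96q_R + q_R²). Setting ∂π_R/∂q_R = 0: 239 - 4q_R - (q_E) = 0.
Rearranging gives the reaction functions q_E = (319 - q_R)/8 and q_R = (239 - q_E)/4.
Solving the pair: q_E = 1037/31, q_R = 1593/31.
Price P = 335 - 84.8387 = 250.1613.
Echo's profit: 250.1613·(1037/31) - 16·(1037/31) - 3(1037/31)² = 4476.0416.

4476.04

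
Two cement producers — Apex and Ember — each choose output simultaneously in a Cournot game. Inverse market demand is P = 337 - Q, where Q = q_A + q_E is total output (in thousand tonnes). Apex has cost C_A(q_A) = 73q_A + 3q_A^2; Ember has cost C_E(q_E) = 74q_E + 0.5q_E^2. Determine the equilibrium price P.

234

Apex's profit: π_A = (337 - Q)q_A - (73q_A + 3q_A²). Setting ∂π_A/∂q_A = 0: 264 - 8q_A - (q_E) = 0.
Ember's first-order condition: 263 - 3q_E - (q_A) = 0.
Best responses: q_A = (264 - q_E)/8, q_E = (263 - q_A)/3.
Solving the pair: q_A = 23, q_E = 80.
Total output Q = 103, so price P = 337 - 103 = 234.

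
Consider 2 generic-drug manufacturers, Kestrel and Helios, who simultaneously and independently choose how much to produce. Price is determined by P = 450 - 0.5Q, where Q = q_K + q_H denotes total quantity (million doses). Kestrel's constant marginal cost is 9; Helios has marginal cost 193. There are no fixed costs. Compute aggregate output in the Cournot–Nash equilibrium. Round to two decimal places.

Kestrel's profit: π_K = (450 - 0.5Q)q_K - (9q_K). Setting ∂π_K/∂q_K = 0: 441 - q_K - (1/2)(q_H) = 0.
Helios's profit: π_H = (450 - 0.5Q)q_H - (193q_H). Setting ∂π_H/∂q_H = 0: 257 - q_H - (1/2)(q_K) = 0.
Best responses: q_K = (441 - (1/2)q_H), q_H = (257 - (1/2)q_K).
Solving the pair: q_K = 1250/3, q_H = 146/3.
Total output Q = 1250/3 + 146/3 = 1396/3.

465.33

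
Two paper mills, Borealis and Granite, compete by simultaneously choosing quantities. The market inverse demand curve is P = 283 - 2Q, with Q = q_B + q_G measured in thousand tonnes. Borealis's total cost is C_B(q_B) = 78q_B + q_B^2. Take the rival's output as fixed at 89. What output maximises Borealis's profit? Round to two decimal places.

4.50

With the rival's output fixed at 89, Borealis's profit is π_B = (283 - 2·89 - 2q_B)q_B - (78q_B + q_B²) = (105 - 2q_B)q_B - (78q_B + q_B²).
∂π_B/∂q_B = 27 - 6q_B = 0, so q_B = 9/2.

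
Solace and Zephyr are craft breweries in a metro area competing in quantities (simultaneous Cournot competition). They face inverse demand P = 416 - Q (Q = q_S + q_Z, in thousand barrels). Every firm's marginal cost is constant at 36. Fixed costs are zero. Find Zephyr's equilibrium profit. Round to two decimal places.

16044.44

Each firm earns π_i = (416 - Q)q_i - 36q_i.
First-order condition (treating rivals' output as given): 380 - 2q_i - q_j = 0.
With identical firms every q_j equals q_i, so q_j = q_i and 380 = 3q_i, giving q_i = 380/3.
Price P = 416 - 760/3 = 488/3.
Zephyr's profit: (488/3 - 36)·(380/3) = 16044.4444.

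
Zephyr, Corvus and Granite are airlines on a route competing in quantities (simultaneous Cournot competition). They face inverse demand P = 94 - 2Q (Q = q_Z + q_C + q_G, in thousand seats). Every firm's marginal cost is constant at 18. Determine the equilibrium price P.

37

A representative firm's profit is π_i = q_i(94 - 2Q) - 18q_i.
Setting ∂π_i/∂q_i = 0 with rivals' quantities fixed: 76 - 4q_i - 2·Σ_{j≠i} q_j = 0.
By symmetry each firm produces the same amount; substituting Σ_{j≠i} q_j = 2q_i yields q_i = 76/8 = 19/2.
Total output Q = 57/2, so price P = 94 - 2·(57/2) = 37.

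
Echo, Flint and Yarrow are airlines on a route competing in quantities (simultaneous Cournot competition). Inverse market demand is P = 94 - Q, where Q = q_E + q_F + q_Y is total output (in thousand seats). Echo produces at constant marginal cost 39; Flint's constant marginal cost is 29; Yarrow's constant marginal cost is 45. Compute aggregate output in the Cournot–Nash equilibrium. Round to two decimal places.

42.25

Echo's profit: π_E = (94 - Q)q_E - (39q_E). Setting ∂π_E/∂q_E = 0: 55 - 2q_E - (q_F + q_Y) = 0.
Flint's profit: π_F = (94 - Q)q_F - (29q_F). Setting ∂π_F/∂q_F = 0: 65 - 2q_F - (q_E + q_Y) = 0.
Yarrow's first-order condition: 49 - 2q_Y - (q_E + q_F) = 0.
Summing all 3 equations gives 169 − 4Q = 0, hence Q = 169/4.
Back-substituting: q_E = (55 − 169/4) = 51/4, q_F = (65 − 169/4) = 91/4, q_Y = (49 − 169/4) = 27/4.
Total output Q = 51/4 + 91/4 + 27/4 = 169/4.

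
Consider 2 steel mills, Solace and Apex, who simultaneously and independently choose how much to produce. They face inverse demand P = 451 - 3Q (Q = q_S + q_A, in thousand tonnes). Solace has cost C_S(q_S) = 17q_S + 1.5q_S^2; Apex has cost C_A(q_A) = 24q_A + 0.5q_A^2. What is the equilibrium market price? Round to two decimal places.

Solace's profit: π_S = (451 - 3Q)q_S - (17q_S + (3/2)q_S²). Setting ∂π_S/∂q_S = 0: 434 - 9q_S - 3(q_A) = 0.
Apex's profit: π_A = (451 - 3Q)q_A - (24q_A + (1/2)q_A²). Setting ∂π_A/∂q_A = 0: 427 - 7q_A - 3(q_S) = 0.
Rearranging gives the reaction functions q_S = (434 - 3q_A)/9 and q_A = (427 - 3q_S)/7.
Solving the pair: q_S = 1757/54, q_A = 847/18.
Total output Q = 79.5926, so price P = 451 - 3·79.5926 = 1910/9.

212.22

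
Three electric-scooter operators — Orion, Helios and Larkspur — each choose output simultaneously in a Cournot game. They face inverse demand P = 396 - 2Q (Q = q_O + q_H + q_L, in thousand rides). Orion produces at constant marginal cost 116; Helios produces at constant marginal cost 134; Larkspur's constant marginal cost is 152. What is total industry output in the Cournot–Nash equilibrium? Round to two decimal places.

Orion's profit: π_O = (396 - 2Q)q_O - (116q_O). Setting ∂π_O/∂q_O = 0: 280 - 4q_O - 2(q_H + q_L) = 0.
Helios's profit: π_H = (396 - 2Q)q_H - (134q_H). Setting ∂π_H/∂q_H = 0: 262 - 4q_H - 2(q_O + q_L) = 0.
Larkspur's profit: π_L = (396 - 2Q)q_L - (152q_L). Setting ∂π_L/∂q_L = 0: 244 - 4q_L - 2(q_O + q_H) = 0.
Summing all 3 equations gives 786 − 8Q = 0, hence Q = 393/4.
Back-substituting: q_O = (280 − 393/2)/2 = 167/4, q_H = (262 − 393/2)/2 = 131/4, q_L = (244 − 393/2)/2 = 95/4.
Total output Q = 167/4 + 131/4 + 95/4 = 393/4.

98.25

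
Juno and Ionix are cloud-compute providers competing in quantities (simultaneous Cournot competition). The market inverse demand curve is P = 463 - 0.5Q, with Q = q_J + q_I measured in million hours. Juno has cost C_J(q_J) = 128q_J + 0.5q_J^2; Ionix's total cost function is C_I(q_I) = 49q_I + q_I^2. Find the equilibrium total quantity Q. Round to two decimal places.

253.65

Juno's profit: π_J = (463 - 0.5Q)q_J - (128q_J + (1/2)q_J²). Setting ∂π_J/∂q_J = 0: 335 - 2q_J - (1/2)(q_I) = 0.
Ionix's first-order condition: 414 - 3q_I - (1/2)(q_J) = 0.
Best responses: q_J = (335 - (1/2)q_I)/2, q_I = (414 - (1/2)q_J)/3.
Solving the pair: q_J = 138.7826, q_I = 114.8696.
Total output Q = 138.7826 + 114.8696 = 253.6522.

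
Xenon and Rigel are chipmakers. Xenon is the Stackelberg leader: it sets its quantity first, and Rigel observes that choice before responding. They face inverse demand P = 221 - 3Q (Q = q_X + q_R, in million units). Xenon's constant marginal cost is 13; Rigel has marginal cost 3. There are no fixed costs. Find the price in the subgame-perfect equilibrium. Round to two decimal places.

62.50

The follower Rigel best-responds to any q_X: π_R = (221 - 3Q)q_R - 3q_R.
∂π_R/∂q_R = 218 - 3q_X - 6q_R = 0 gives the reaction function q_R = (218 - 3q_X)/6.
Xenon substitutes q_R(q_X) into its own profit: π_X = q_X(221 - 3q_X - (218 - 3q_X)/2) - 13q_X = (112 - (3/2)q_X)q_X - 13q_X.
The leader's first-order condition 99 - 3q_X = 0 yields q_X = 33.
Then q_R = (218 - 3·33)/6 = 119/6.
Total output Q = 317/6, so price P = 221 - 3·(317/6) = 125/2.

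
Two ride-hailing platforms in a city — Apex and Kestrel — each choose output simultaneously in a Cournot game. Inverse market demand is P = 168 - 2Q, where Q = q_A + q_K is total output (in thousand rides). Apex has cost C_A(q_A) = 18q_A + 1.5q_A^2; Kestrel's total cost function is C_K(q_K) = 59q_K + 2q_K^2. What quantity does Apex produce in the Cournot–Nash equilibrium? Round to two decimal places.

18.88

Apex's profit: π_A = (168 - 2Q)q_A - (18q_A + (3/2)q_A²). Setting ∂π_A/∂q_A = 0: 150 - 7q_A - 2(q_K) = 0.
Kestrel's first-order condition: 109 - 8q_K - 2(q_A) = 0.
Best responses: q_A = (150 - 2q_K)/7, q_K = (109 - 2q_A)/8.
Solving the pair: q_A = 491/26, q_K = 463/52.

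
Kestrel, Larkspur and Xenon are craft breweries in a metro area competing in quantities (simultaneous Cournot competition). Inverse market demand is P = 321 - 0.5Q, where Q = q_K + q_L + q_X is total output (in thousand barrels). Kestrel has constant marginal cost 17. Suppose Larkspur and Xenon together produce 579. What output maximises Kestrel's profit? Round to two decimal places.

With rivals' combined output fixed at 579, Kestrel's profit is π_K = (321 - (1/2)·579 - (1/2)q_K)q_K - (17q_K) = (63/2 - (1/2)q_K)q_K - (17q_K).
∂π_K/∂q_K = 29/2 - q_K = 0, so q_K = 29/2.

14.50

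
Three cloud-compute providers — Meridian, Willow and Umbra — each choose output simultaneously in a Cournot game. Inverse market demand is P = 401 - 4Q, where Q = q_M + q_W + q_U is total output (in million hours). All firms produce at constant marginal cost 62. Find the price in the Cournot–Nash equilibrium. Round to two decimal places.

Each firm earns π_i = (401 - 4Q)q_i - 62q_i.
Setting ∂π_i/∂q_i = 0 with rivals' quantities fixed: 339 - 8q_i - 4·Σ_{j≠i} q_j = 0.
By symmetry each firm produces the same amount; substituting Σ_{j≠i} q_j = 2q_i yields q_i = 339/16.
Total output Q = 1017/16, so price P = 401 - 4·(1017/16) = 587/4.

146.75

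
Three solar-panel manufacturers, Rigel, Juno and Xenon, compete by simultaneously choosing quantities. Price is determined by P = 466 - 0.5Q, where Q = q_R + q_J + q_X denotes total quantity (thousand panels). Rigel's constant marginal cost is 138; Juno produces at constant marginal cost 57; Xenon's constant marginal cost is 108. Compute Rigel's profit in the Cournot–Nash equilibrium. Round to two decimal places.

Rigel's profit: π_R = (466 - 0.5Q)q_R - (138q_R). Setting ∂π_R/∂q_R = 0: 328 - q_R - (1/2)(q_J + q_X) = 0.
Juno's profit: π_J = (466 - 0.5Q)q_J - (57q_J). Setting ∂π_J/∂q_J = 0: 409 - q_J - (1/2)(q_R + q_X) = 0.
Xenon's first-order condition: 358 - q_X - (1/2)(q_R + q_J) = 0.
Adding the 3 conditions: 1095 − Q − Q = 0, i.e. Q = 1095/2.
Back-substituting: q_R = (328 − 1095/4)/(1/2) = 217/2, q_J = (409 − 1095/4)/(1/2) = 541/2, q_X = (358 − 1095/4)/(1/2) = 337/2.
Price P = 466 - (1/2)·(1095/2) = 769/4.
Rigel's profit: (769/4 - 138)·(217/2) = 5886.1250.

5886.13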